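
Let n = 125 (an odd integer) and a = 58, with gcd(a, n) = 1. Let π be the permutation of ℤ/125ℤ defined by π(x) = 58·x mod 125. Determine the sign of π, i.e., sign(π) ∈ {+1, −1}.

Trace 52: π^k(52) = [52, 16, 53, 74, 42, 61, 38] for k=0..6.
π_58 has 4 disjoint cycles with lengths [100, 20, 4, 1] on {0,…,124}.
sign(π) = (−1)^{n − #cycles} = (−1)^{125−4} = (−1)^121 = -1.
(58|125)_J = -1 (Zolotarev's lemma cross-check).

-1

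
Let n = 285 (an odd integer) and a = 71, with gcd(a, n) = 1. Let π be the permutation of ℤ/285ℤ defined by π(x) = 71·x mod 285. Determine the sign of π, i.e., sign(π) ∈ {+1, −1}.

+1

Trace 116: π^k(116) = [116, 256, 221, 16, 281, 1, 71] for k=0..6.
Cycle type of π: 18×15 + 2×5 + 1×5; total 25 cycles.
With 25 cycles on 285 points, sign = (−1)^{285−25} = +1.
(71|285)_J = +1 (Zolotarev's lemma cross-check).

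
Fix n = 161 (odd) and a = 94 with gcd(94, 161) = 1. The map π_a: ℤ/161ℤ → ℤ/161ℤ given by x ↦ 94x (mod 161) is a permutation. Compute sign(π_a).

-1

Orbit of 101 under x↦94x: [101, 156, 13, 95, 75, 127, 24]… (length divides ord_161(94)).
Decompose π into cycles: lengths [66, 66, 11, 11, 6, 1] (6 cycles, including the fixed point 0).
161 − 6 = 155 transpositions; sign(π) = (−1)^155 = -1.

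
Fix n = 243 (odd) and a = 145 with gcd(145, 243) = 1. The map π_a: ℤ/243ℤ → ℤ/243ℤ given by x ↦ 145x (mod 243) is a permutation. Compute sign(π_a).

Trace 226: π^k(226) = [226, 208, 28, 172, 154, 217, 118] for k=0..6.
Cycle type of π: 27×6 + 9×6 + 3×6 + 1×9; total 27 cycles.
With 27 cycles on 243 points, sign = (−1)^{243−27} = +1.
(145|243)_J = +1 (Zolotarev's lemma cross-check).

+1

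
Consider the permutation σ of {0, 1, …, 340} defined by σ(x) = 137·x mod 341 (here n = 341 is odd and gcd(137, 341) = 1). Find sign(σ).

Orbit of 333 under x↦137x: [333, 268, 229, 1, 137, 14, 213]… (length divides ord_341(137)).
The orbit structure of x ↦ 137x mod 341: 14 orbits of sizes [30, 30, 30, 30, 30, 30, 30, 30, 30, 30, 30, 5, 5, 1].
Σ(ℓ_i−1) = 341−14 = 327; sign = (−1)^327 = -1.
Check: (137/341) = -1 by Zolotarev.

-1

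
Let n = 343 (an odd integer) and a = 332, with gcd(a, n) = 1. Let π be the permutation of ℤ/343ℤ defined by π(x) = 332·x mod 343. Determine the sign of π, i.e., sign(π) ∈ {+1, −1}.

-1

Start at x=137: 137 → 208 → 113 → 129 → 296 → 174 → 144 → … (one orbit).
π_332 has 4 disjoint cycles with lengths [294, 42, 6, 1] on {0,…,342}.
Σ(ℓ_i−1) = 343−4 = 339; sign = (−1)^339 = -1.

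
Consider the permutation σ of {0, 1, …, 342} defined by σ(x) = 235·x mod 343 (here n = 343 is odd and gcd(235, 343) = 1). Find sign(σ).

+1

Trace 88: π^k(88) = [88, 100, 176, 200, 9, 57, 18] for k=0..6.
Cycle type of π: 147×2 + 21×2 + 3×2 + 1; total 7 cycles.
With 7 cycles on 343 points, sign = (−1)^{343−7} = +1.
The Jacobi symbol (235|343) = +1 (Zolotarev) agrees.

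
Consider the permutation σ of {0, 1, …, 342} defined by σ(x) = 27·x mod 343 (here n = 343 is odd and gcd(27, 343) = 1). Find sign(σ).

-1

Orbit of 99 under x↦27x: [99, 272, 141, 34, 232, 90, 29]… (length divides ord_343(27)).
π_27 has 10 disjoint cycles with lengths [98, 98, 98, 14, 14, 14, 2, 2, 2, 1] on {0,…,342}.
sign(π) = (−1)^{n − #cycles} = (−1)^{343−10} = (−1)^333 = -1.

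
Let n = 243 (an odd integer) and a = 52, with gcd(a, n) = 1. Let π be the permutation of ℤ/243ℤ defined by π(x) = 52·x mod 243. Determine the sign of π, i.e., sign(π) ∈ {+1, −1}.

+1

Orbit of 100 under x↦52x: [100, 97, 184, 91, 115, 148, 163]… (length divides ord_243(52)).
π_52 has 11 disjoint cycles with lengths [81, 81, 27, 27, 9, 9, 3, 3, 1, 1, 1] on {0,…,242}.
n − c = 243 − 11 = 232; sign = (−1)^232 = +1.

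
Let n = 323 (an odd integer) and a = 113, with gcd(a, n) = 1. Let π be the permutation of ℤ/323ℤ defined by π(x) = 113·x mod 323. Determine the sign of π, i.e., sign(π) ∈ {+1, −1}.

Orbit of 134 under x↦113x: [134, 284, 115, 75, 77, 303, 1]… (length divides ord_323(113)).
29 cycles of lengths [16, 16, 16, 16, 16, 16, 16, 16, 16, 16, 16, 16, 16, 16, 16, 16, 16, 16, 16, 2, 2, 2, 2, 2, 2, 2, 2, 2, 1].
29 cycles on 323: each ℓ→(−1)^(ℓ−1), product (−1)^294 = +1.
The Jacobi symbol (113|323) = +1 (Zolotarev) agrees.

+1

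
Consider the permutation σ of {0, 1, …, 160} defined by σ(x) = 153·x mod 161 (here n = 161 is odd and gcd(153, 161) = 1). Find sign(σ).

Orbit of 141 under x↦153x: [141, 160, 8, 97, 29, 90, 85]… (length divides ord_161(153)).
Cycle lengths of π_153 on ℤ/161ℤ: [22, 22, 22, 22, 22, 22, 22, 2, 2, 2, 1]; 11 cycles in total.
161 − 11 = 150 transpositions; sign(π) = (−1)^150 = +1.
Via Zolotarev, sign(π_{153}) = (153|161) = +1.

+1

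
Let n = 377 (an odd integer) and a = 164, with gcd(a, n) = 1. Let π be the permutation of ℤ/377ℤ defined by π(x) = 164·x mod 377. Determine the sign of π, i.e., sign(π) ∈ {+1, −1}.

Start at x=339: 339 → 177 → 376 → 213 → 248 → 333 → 324 → … (one orbit).
Cycle lengths of π_164 on ℤ/377ℤ: [28, 28, 28, 28, 28, 28, 28, 28, 28, 28, 28, 28, 28, 4, 4, 4, 1]; 17 cycles in total.
n − c = 377 − 17 = 360; sign = (−1)^360 = +1.
Via Zolotarev, sign(π_{164}) = (164|377) = +1.

+1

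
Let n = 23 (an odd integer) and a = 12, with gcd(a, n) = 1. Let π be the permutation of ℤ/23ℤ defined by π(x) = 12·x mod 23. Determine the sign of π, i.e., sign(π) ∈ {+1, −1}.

Start at x=6: 6 → 3 → 13 → 18 → 9 → 16 → 8 → … (one orbit).
Cycle type of π: 11×2 + 1; total 3 cycles.
23 − 3 = 20 transpositions; sign(π) = (−1)^20 = +1.
The Jacobi symbol (12|23) = +1 (Zolotarev) agrees.

+1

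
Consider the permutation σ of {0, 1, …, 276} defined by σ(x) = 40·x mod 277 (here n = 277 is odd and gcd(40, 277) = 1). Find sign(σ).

Orbit of 156 under x↦40x: [156, 146, 23, 89, 236, 22, 49]… (length divides ord_277(40)).
3 cycles of lengths [138, 138, 1].
Σ(ℓ_i−1) = 277−3 = 274; sign = (−1)^274 = +1.
(40|277)_J = +1 (Zolotarev's lemma cross-check).

+1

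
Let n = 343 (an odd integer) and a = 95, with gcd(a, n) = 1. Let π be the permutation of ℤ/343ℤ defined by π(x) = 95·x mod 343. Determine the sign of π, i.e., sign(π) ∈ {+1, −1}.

Start at x=22: 22 → 32 → 296 → 337 → 116 → 44 → 64 → … (one orbit).
Cycle type of π: 147×2 + 21×2 + 3×2 + 1; total 7 cycles.
n − c = 343 − 7 = 336; sign = (−1)^336 = +1.
(95|343)_J = +1 (Zolotarev's lemma cross-check).

+1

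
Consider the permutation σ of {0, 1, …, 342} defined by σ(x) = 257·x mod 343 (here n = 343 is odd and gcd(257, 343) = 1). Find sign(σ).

Trace 10: π^k(10) = [10, 169, 215, 32, 335, 2, 171] for k=0..6.
The orbit structure of x ↦ 257x mod 343: 4 orbits of sizes [294, 42, 6, 1].
n − c = 343 − 4 = 339; sign = (−1)^339 = -1.
Zolotarev: (257|343) = -1, matching the cycle-count sign.

-1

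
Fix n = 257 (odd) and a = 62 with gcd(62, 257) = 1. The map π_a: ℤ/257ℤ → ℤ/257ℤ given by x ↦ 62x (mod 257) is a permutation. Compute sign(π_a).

Trace 118: π^k(118) = [118, 120, 244, 222, 143, 128, 226] for k=0..6.
Cycle lengths of π_62 on ℤ/257ℤ: [128, 128, 1]; 3 cycles in total.
sign(π) = (−1)^{n − #cycles} = (−1)^{257−3} = (−1)^254 = +1.
(62|257)_J = +1 (Zolotarev's lemma cross-check).

+1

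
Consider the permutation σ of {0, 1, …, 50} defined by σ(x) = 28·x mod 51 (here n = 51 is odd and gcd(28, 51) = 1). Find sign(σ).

Trace 16: π^k(16) = [16, 40, 49, 46, 13, 7, 43] for k=0..6.
π_28 has 6 disjoint cycles with lengths [16, 16, 16, 1, 1, 1] on {0,…,50}.
51 − 6 = 45 transpositions; sign(π) = (−1)^45 = -1.
Via Zolotarev, sign(π_{28}) = (28|51) = -1.

-1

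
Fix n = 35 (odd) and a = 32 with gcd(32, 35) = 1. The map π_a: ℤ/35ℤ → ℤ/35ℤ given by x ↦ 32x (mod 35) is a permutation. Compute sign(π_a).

Orbit of 18 under x↦32x: [18, 16, 22, 4, 23, 1, 32]… (length divides ord_35(32)).
The orbit structure of x ↦ 32x mod 35: 6 orbits of sizes [12, 12, 4, 3, 3, 1].
n − c = 35 − 6 = 29; sign = (−1)^29 = -1.

-1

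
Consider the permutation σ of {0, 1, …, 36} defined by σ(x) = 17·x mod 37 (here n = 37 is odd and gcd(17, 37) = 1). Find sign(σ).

-1

Trace 6: π^k(6) = [6, 28, 32, 26, 35, 3, 14] for k=0..6.
2 cycles of lengths [36, 1].
37 − 2 = 35 transpositions; sign(π) = (−1)^35 = -1.
Check: (17/37) = -1 by Zolotarev.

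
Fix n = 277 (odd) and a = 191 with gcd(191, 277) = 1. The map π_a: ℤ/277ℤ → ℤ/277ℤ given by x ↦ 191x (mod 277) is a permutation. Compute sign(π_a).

Trace 169: π^k(169) = [169, 147, 100, 264, 10, 248, 1] for k=0..6.
π_191 has 5 disjoint cycles with lengths [69, 69, 69, 69, 1] on {0,…,276}.
5 cycles on 277: each ℓ→(−1)^(ℓ−1), product (−1)^272 = +1.
Via Zolotarev, sign(π_{191}) = (191|277) = +1.

+1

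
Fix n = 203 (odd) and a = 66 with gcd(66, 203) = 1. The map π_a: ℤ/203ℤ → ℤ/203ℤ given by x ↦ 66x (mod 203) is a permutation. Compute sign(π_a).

+1

Start at x=4: 4 → 61 → 169 → 192 → 86 → 195 → 81 → … (one orbit).
Cycle lengths of π_66 on ℤ/203ℤ: [84, 84, 28, 6, 1]; 5 cycles in total.
sign(π) = (−1)^{n − #cycles} = (−1)^{203−5} = (−1)^198 = +1.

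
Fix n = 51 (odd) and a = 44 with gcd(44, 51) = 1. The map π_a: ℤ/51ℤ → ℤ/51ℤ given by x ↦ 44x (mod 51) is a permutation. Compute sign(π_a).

Trace 23: π^k(23) = [23, 43, 5, 16, 41, 19, 20] for k=0..6.
The orbit structure of x ↦ 44x mod 51: 5 orbits of sizes [16, 16, 16, 2, 1].
sign(π) = (−1)^{n − #cycles} = (−1)^{51−5} = (−1)^46 = +1.
(44|51)_J = +1 (Zolotarev's lemma cross-check).

+1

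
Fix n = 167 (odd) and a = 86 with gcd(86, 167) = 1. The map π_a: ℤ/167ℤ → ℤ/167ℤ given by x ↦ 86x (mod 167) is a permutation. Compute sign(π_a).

-1

Orbit of 20 under x↦86x: [20, 50, 125, 62, 155, 137, 92]… (length divides ord_167(86)).
π_86 has 2 disjoint cycles with lengths [166, 1] on {0,…,166}.
Σ(ℓ_i−1) = 167−2 = 165; sign = (−1)^165 = -1.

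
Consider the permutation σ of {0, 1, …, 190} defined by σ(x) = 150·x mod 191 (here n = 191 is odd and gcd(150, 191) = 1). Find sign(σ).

+1

Orbit of 107 under x↦150x: [107, 6, 136, 154, 180, 69, 36]… (length divides ord_191(150)).
π_150 has 11 disjoint cycles with lengths [19, 19, 19, 19, 19, 19, 19, 19, 19, 19, 1] on {0,…,190}.
191 − 11 = 180 transpositions; sign(π) = (−1)^180 = +1.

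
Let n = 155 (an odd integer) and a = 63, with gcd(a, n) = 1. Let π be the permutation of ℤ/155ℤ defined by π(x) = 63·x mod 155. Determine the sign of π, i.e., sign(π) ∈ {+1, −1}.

-1

Start at x=1: 1 → 63 → 94 → 32 → 1 (one orbit).
Decompose π into cycles: lengths [4, 4, 4, 4, 4, 4, 4, 4, 4, 4, 4, 4, 4, 4, 4, 4, 4, 4, 4, 4, 4, 4, 4, 4, 4, 4, 4, 4, 4, 4, 4, 1, 1, 1, 1, 1, 1, 1, 1, 1, 1, 1, 1, 1, 1, 1, 1, 1, 1, 1, 1, 1, 1, 1, 1, 1, 1, 1, 1, 1, 1, 1] (62 cycles, including the fixed point 0).
62 cycles on 155: each ℓ→(−1)^(ℓ−1), product (−1)^93 = -1.
Via Zolotarev, sign(π_{63}) = (63|155) = -1.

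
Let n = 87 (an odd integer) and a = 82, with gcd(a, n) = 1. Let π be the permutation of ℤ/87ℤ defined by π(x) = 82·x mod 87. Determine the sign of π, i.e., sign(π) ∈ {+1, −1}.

Orbit of 52 under x↦82x: [52, 1, 82, 25, 49, 16, 7]… (length divides ord_87(82)).
π_82 has 15 disjoint cycles with lengths [7, 7, 7, 7, 7, 7, 7, 7, 7, 7, 7, 7, 1, 1, 1] on {0,…,86}.
With 15 cycles on 87 points, sign = (−1)^{87−15} = +1.
Check: (82/87) = +1 by Zolotarev.

+1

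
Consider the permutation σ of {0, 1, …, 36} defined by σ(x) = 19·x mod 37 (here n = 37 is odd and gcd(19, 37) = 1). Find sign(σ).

Trace 3: π^k(3) = [3, 20, 10, 5, 21, 29, 33] for k=0..6.
π_19 has 2 disjoint cycles with lengths [36, 1] on {0,…,36}.
2 cycles on 37: each ℓ→(−1)^(ℓ−1), product (−1)^35 = -1.
Zolotarev: (19|37) = -1, matching the cycle-count sign.

-1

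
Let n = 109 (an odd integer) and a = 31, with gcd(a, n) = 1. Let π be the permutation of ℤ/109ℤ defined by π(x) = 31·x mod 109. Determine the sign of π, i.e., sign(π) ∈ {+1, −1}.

Trace 28: π^k(28) = [28, 105, 94, 80, 82, 35, 104] for k=0..6.
Cycle type of π: 54×2 + 1; total 3 cycles.
109 − 3 = 106 transpositions; sign(π) = (−1)^106 = +1.
The Jacobi symbol (31|109) = +1 (Zolotarev) agrees.

+1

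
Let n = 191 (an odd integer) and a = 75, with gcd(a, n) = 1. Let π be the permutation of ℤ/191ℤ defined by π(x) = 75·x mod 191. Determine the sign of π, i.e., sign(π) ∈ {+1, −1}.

+1

Start at x=5: 5 → 184 → 48 → 162 → 117 → 180 → 130 → … (one orbit).
Cycle type of π: 95×2 + 1; total 3 cycles.
With 3 cycles on 191 points, sign = (−1)^{191−3} = +1.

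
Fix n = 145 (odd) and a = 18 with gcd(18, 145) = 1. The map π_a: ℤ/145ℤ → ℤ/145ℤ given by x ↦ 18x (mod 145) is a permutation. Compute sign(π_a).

+1

Orbit of 32 under x↦18x: [32, 141, 73, 9, 17, 16, 143]… (length divides ord_145(18)).
7 cycles of lengths [28, 28, 28, 28, 28, 4, 1].
Σ(ℓ_i−1) = 145−7 = 138; sign = (−1)^138 = +1.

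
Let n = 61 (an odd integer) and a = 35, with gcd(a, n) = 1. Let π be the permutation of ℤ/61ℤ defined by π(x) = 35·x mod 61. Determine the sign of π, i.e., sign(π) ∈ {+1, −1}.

Orbit of 7 under x↦35x: [7, 1, 35, 5, 53, 25, 21]… (length divides ord_61(35)).
Decompose π into cycles: lengths [60, 1] (2 cycles, including the fixed point 0).
With 2 cycles on 61 points, sign = (−1)^{61−2} = -1.
(35|61)_J = -1 (Zolotarev's lemma cross-check).

-1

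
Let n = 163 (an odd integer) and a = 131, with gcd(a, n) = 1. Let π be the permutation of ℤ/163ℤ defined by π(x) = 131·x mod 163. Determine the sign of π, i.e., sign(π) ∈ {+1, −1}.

+1

Start at x=26: 26 → 146 → 55 → 33 → 85 → 51 → 161 → … (one orbit).
3 cycles of lengths [81, 81, 1].
sign(π) = (−1)^{n − #cycles} = (−1)^{163−3} = (−1)^160 = +1.
Check: (131/163) = +1 by Zolotarev.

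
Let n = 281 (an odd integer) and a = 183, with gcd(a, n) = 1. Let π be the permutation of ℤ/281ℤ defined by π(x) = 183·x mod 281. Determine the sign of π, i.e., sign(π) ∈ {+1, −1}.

Start at x=158: 158 → 252 → 32 → 236 → 195 → 279 → 196 → … (one orbit).
The orbit structure of x ↦ 183x mod 281: 5 orbits of sizes [70, 70, 70, 70, 1].
sign(π) = (−1)^{n − #cycles} = (−1)^{281−5} = (−1)^276 = +1.

+1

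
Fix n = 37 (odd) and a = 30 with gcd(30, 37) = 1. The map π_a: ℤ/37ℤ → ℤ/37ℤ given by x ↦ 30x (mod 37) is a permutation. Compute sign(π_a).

Start at x=7: 7 → 25 → 10 → 4 → 9 → 11 → 34 → … (one orbit).
Cycle lengths of π_30 on ℤ/37ℤ: [18, 18, 1]; 3 cycles in total.
With 3 cycles on 37 points, sign = (−1)^{37−3} = +1.
Via Zolotarev, sign(π_{30}) = (30|37) = +1.

+1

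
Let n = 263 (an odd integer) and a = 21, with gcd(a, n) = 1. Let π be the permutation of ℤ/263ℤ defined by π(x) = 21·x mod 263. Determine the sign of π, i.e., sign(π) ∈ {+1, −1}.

-1

Trace 62: π^k(62) = [62, 250, 253, 53, 61, 229, 75] for k=0..6.
Decompose π into cycles: lengths [262, 1] (2 cycles, including the fixed point 0).
n − c = 263 − 2 = 261; sign = (−1)^261 = -1.
The Jacobi symbol (21|263) = -1 (Zolotarev) agrees.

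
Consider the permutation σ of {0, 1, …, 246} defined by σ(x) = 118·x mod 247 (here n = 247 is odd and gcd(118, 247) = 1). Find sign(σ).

+1

Orbit of 66 under x↦118x: [66, 131, 144, 196, 157, 1, 118]… (length divides ord_247(118)).
Decompose π into cycles: lengths [9, 9, 9, 9, 9, 9, 9, 9, 9, 9, 9, 9, 9, 9, 9, 9, 9, 9, 9, 9, 9, 9, 9, 9, 9, 9, 1, 1, 1, 1, 1, 1, 1, 1, 1, 1, 1, 1, 1] (39 cycles, including the fixed point 0).
n − c = 247 − 39 = 208; sign = (−1)^208 = +1.
Check: (118/247) = +1 by Zolotarev.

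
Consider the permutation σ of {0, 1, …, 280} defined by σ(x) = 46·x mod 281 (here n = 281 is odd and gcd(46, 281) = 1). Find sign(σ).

-1

Trace 228: π^k(228) = [228, 91, 252, 71, 175, 182, 223] for k=0..6.
π_46 has 2 disjoint cycles with lengths [280, 1] on {0,…,280}.
sign(π) = (−1)^{n − #cycles} = (−1)^{281−2} = (−1)^279 = -1.
Zolotarev: (46|281) = -1, matching the cycle-count sign.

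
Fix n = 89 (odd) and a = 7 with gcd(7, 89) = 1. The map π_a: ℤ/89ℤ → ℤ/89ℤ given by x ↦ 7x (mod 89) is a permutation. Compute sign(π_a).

Orbit of 57 under x↦7x: [57, 43, 34, 60, 64, 3, 21]… (length divides ord_89(7)).
Cycle lengths of π_7 on ℤ/89ℤ: [88, 1]; 2 cycles in total.
Σ(ℓ_i−1) = 89−2 = 87; sign = (−1)^87 = -1.

-1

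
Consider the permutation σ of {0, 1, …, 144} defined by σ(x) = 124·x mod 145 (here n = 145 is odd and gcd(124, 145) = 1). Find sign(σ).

Trace 6: π^k(6) = [6, 19, 36, 114, 71, 104, 136] for k=0..6.
Cycle lengths of π_124 on ℤ/145ℤ: [28, 28, 28, 28, 28, 2, 2, 1]; 8 cycles in total.
8 cycles on 145: each ℓ→(−1)^(ℓ−1), product (−1)^137 = -1.

-1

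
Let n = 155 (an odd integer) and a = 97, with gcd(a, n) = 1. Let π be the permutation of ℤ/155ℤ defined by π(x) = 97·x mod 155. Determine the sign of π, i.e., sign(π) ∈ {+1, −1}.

-1

Start at x=66: 66 → 47 → 64 → 8 → 1 → 97 → 109 → … (one orbit).
π_97 has 14 disjoint cycles with lengths [20, 20, 20, 20, 20, 20, 5, 5, 5, 5, 5, 5, 4, 1] on {0,…,154}.
sign(π) = (−1)^{n − #cycles} = (−1)^{155−14} = (−1)^141 = -1.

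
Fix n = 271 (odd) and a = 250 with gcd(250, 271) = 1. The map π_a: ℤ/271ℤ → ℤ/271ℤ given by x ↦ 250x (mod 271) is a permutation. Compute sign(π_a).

+1

Orbit of 53 under x↦250x: [53, 242, 67, 219, 8, 103, 5]… (length divides ord_271(250)).
π_250 has 3 disjoint cycles with lengths [135, 135, 1] on {0,…,270}.
271 − 3 = 268 transpositions; sign(π) = (−1)^268 = +1.
(250|271)_J = +1 (Zolotarev's lemma cross-check).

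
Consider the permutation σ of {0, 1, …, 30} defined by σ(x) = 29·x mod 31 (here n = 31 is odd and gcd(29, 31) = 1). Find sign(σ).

Trace 4: π^k(4) = [4, 23, 16, 30, 2, 27, 8] for k=0..6.
π_29 has 4 disjoint cycles with lengths [10, 10, 10, 1] on {0,…,30}.
31 − 4 = 27 transpositions; sign(π) = (−1)^27 = -1.

-1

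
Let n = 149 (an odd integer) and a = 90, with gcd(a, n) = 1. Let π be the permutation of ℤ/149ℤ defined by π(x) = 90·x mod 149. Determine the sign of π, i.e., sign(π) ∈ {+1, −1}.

-1

Start at x=84: 84 → 110 → 66 → 129 → 137 → 112 → 97 → … (one orbit).
π_90 has 2 disjoint cycles with lengths [148, 1] on {0,…,148}.
149 − 2 = 147 transpositions; sign(π) = (−1)^147 = -1.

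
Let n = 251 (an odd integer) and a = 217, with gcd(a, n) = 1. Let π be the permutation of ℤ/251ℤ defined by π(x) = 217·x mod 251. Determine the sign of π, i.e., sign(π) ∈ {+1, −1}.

Orbit of 240 under x↦217x: [240, 123, 85, 122, 119, 221, 16]… (length divides ord_251(217)).
Cycle lengths of π_217 on ℤ/251ℤ: [125, 125, 1]; 3 cycles in total.
With 3 cycles on 251 points, sign = (−1)^{251−3} = +1.
The Jacobi symbol (217|251) = +1 (Zolotarev) agrees.

+1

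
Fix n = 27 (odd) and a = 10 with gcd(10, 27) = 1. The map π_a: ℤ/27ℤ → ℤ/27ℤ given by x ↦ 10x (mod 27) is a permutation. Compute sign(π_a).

Start at x=1: 1 → 10 → 19 → 1 (one orbit).
Decompose π into cycles: lengths [3, 3, 3, 3, 3, 3, 1, 1, 1, 1, 1, 1, 1, 1, 1] (15 cycles, including the fixed point 0).
With 15 cycles on 27 points, sign = (−1)^{27−15} = +1.

+1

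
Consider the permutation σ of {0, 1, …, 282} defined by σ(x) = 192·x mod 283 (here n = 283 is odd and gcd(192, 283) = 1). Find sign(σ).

Trace 56: π^k(56) = [56, 281, 182, 135, 167, 85, 189] for k=0..6.
π_192 has 2 disjoint cycles with lengths [282, 1] on {0,…,282}.
283 − 2 = 281 transpositions; sign(π) = (−1)^281 = -1.
Zolotarev: (192|283) = -1, matching the cycle-count sign.

-1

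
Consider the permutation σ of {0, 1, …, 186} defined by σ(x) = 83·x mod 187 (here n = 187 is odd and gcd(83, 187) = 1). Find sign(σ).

Orbit of 138 under x↦83x: [138, 47, 161, 86, 32, 38, 162]… (length divides ord_187(83)).
Cycle lengths of π_83 on ℤ/187ℤ: [40, 40, 40, 40, 10, 8, 8, 1]; 8 cycles in total.
187 − 8 = 179 transpositions; sign(π) = (−1)^179 = -1.
(83|187)_J = -1 (Zolotarev's lemma cross-check).

-1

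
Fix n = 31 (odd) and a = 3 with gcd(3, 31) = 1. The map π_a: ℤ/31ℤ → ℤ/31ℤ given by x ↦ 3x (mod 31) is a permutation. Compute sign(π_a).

-1

Start at x=3: 3 → 9 → 27 → 19 → 26 → 16 → 17 → … (one orbit).
2 cycles of lengths [30, 1].
2 cycles on 31: each ℓ→(−1)^(ℓ−1), product (−1)^29 = -1.
(3|31)_J = -1 (Zolotarev's lemma cross-check).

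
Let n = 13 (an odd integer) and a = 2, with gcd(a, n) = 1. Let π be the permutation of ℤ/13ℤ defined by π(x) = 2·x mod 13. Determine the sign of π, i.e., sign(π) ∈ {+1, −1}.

Start at x=9: 9 → 5 → 10 → 7 → 1 → 2 → 4 → … (one orbit).
The orbit structure of x ↦ 2x mod 13: 2 orbits of sizes [12, 1].
sign(π) = (−1)^{n − #cycles} = (−1)^{13−2} = (−1)^11 = -1.
The Jacobi symbol (2|13) = -1 (Zolotarev) agrees.

-1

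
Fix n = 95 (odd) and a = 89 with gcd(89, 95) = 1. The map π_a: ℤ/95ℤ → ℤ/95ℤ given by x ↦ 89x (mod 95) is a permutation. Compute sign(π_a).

Orbit of 84 under x↦89x: [84, 66, 79, 1, 89, 36, 69]… (length divides ord_95(89)).
8 cycles of lengths [18, 18, 18, 18, 18, 2, 2, 1].
n − c = 95 − 8 = 87; sign = (−1)^87 = -1.

-1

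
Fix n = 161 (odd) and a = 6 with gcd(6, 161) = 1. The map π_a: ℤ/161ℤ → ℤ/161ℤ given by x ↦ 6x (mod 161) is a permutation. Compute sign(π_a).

-1

Trace 8: π^k(8) = [8, 48, 127, 118, 64, 62, 50] for k=0..6.
12 cycles of lengths [22, 22, 22, 22, 22, 22, 11, 11, 2, 2, 2, 1].
12 cycles on 161: each ℓ→(−1)^(ℓ−1), product (−1)^149 = -1.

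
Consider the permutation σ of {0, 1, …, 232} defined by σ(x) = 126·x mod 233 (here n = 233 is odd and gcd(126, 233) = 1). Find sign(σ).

+1

Orbit of 135 under x↦126x: [135, 1, 126, 32, 71, 92, 175]… (length divides ord_233(126)).
Cycle type of π: 29×8 + 1; total 9 cycles.
Σ(ℓ_i−1) = 233−9 = 224; sign = (−1)^224 = +1.
Check: (126/233) = +1 by Zolotarev.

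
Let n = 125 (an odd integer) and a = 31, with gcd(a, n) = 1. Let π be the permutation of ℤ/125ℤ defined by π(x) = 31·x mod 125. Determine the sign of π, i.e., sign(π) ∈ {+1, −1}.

Start at x=16: 16 → 121 → 1 → 31 → 86 → 41 → 21 → … (one orbit).
Cycle lengths of π_31 on ℤ/125ℤ: [25, 25, 25, 25, 5, 5, 5, 5, 1, 1, 1, 1, 1]; 13 cycles in total.
sign(π) = (−1)^{n − #cycles} = (−1)^{125−13} = (−1)^112 = +1.
Zolotarev: (31|125) = +1, matching the cycle-count sign.

+1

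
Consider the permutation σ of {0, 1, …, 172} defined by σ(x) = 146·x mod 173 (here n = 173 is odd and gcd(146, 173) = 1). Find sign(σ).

-1

Trace 172: π^k(172) = [172, 27, 136, 134, 15, 114, 36] for k=0..6.
Cycle type of π: 172 + 1; total 2 cycles.
With 2 cycles on 173 points, sign = (−1)^{173−2} = -1.
Zolotarev: (146|173) = -1, matching the cycle-count sign.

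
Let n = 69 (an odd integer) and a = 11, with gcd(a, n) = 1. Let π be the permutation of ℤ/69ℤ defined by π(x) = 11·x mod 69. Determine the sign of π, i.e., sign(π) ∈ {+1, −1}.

Orbit of 16 under x↦11x: [16, 38, 4, 44, 1, 11, 52]… (length divides ord_69(11)).
Cycle type of π: 22×3 + 2 + 1; total 5 cycles.
69 − 5 = 64 transpositions; sign(π) = (−1)^64 = +1.
Via Zolotarev, sign(π_{11}) = (11|69) = +1.

+1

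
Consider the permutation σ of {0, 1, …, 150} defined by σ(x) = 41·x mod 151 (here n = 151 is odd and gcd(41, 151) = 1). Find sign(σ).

-1

Trace 122: π^k(122) = [122, 19, 24, 78, 27, 50, 87] for k=0..6.
π_41 has 4 disjoint cycles with lengths [50, 50, 50, 1] on {0,…,150}.
n − c = 151 − 4 = 147; sign = (−1)^147 = -1.
Check: (41/151) = -1 by Zolotarev.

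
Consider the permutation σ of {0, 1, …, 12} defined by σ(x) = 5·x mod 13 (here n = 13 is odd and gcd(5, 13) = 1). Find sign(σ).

Start at x=12: 12 → 8 → 1 → 5 → 12 (one orbit).
Cycle type of π: 4×3 + 1; total 4 cycles.
Σ(ℓ_i−1) = 13−4 = 9; sign = (−1)^9 = -1.
Via Zolotarev, sign(π_{5}) = (5|13) = -1.

-1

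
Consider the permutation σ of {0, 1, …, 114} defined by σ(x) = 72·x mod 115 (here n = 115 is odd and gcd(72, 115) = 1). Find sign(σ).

-1

Trace 31: π^k(31) = [31, 47, 49, 78, 96, 12, 59] for k=0..6.
Decompose π into cycles: lengths [44, 44, 11, 11, 4, 1] (6 cycles, including the fixed point 0).
115 − 6 = 109 transpositions; sign(π) = (−1)^109 = -1.
Zolotarev: (72|115) = -1, matching the cycle-count sign.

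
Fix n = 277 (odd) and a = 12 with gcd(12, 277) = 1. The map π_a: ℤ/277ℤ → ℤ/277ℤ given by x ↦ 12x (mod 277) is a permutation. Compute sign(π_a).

Start at x=76: 76 → 81 → 141 → 30 → 83 → 165 → 41 → … (one orbit).
Decompose π into cycles: lengths [138, 138, 1] (3 cycles, including the fixed point 0).
277 − 3 = 274 transpositions; sign(π) = (−1)^274 = +1.
Via Zolotarev, sign(π_{12}) = (12|277) = +1.

+1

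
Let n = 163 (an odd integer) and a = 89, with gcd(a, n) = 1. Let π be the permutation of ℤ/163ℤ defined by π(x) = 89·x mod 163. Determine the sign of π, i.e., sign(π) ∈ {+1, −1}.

Orbit of 91 under x↦89x: [91, 112, 25, 106, 143, 13, 16]… (length divides ord_163(89)).
2 cycles of lengths [162, 1].
n − c = 163 − 2 = 161; sign = (−1)^161 = -1.
Zolotarev: (89|163) = -1, matching the cycle-count sign.

-1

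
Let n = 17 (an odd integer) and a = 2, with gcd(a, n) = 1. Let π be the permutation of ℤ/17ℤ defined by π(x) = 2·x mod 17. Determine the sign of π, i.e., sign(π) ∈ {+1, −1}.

Orbit of 9 under x↦2x: [9, 1, 2, 4, 8, 16, 15]… (length divides ord_17(2)).
Cycle lengths of π_2 on ℤ/17ℤ: [8, 8, 1]; 3 cycles in total.
17 − 3 = 14 transpositions; sign(π) = (−1)^14 = +1.
(2|17)_J = +1 (Zolotarev's lemma cross-check).

+1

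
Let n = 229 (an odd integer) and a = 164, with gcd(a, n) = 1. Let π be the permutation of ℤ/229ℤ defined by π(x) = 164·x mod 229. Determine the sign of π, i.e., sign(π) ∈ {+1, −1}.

-1

Orbit of 227 under x↦164x: [227, 130, 23, 108, 79, 132, 122]… (length divides ord_229(164)).
π_164 has 2 disjoint cycles with lengths [228, 1] on {0,…,228}.
sign(π) = (−1)^{n − #cycles} = (−1)^{229−2} = (−1)^227 = -1.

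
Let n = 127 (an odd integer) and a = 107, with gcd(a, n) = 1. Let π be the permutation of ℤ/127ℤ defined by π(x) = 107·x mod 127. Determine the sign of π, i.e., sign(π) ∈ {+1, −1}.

Orbit of 1 under x↦107x: [1, 107, 19]… (length divides ord_127(107)).
Decompose π into cycles: lengths [3, 3, 3, 3, 3, 3, 3, 3, 3, 3, 3, 3, 3, 3, 3, 3, 3, 3, 3, 3, 3, 3, 3, 3, 3, 3, 3, 3, 3, 3, 3, 3, 3, 3, 3, 3, 3, 3, 3, 3, 3, 3, 1] (43 cycles, including the fixed point 0).
43 cycles on 127: each ℓ→(−1)^(ℓ−1), product (−1)^84 = +1.
Via Zolotarev, sign(π_{107}) = (107|127) = +1.

+1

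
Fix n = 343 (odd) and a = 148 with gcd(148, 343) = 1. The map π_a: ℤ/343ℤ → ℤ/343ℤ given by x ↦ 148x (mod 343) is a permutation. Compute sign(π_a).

Orbit of 50 under x↦148x: [50, 197, 1, 148, 295, 99, 246]… (length divides ord_343(148)).
91 cycles of lengths [7, 7, 7, 7, 7, 7, 7, 7, 7, 7, 7, 7, 7, 7, 7, 7, 7, 7, 7, 7, 7, 7, 7, 7, 7, 7, 7, 7, 7, 7, 7, 7, 7, 7, 7, 7, 7, 7, 7, 7, 7, 7, 1, 1, 1, 1, 1, 1, 1, 1, 1, 1, 1, 1, 1, 1, 1, 1, 1, 1, 1, 1, 1, 1, 1, 1, 1, 1, 1, 1, 1, 1, 1, 1, 1, 1, 1, 1, 1, 1, 1, 1, 1, 1, 1, 1, 1, 1, 1, 1, 1].
With 91 cycles on 343 points, sign = (−1)^{343−91} = +1.

+1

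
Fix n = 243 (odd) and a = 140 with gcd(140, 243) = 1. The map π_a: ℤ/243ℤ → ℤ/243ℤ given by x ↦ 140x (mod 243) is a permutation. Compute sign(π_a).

-1

Trace 95: π^k(95) = [95, 178, 134, 49, 56, 64, 212] for k=0..6.
Decompose π into cycles: lengths [162, 54, 18, 6, 2, 1] (6 cycles, including the fixed point 0).
Σ(ℓ_i−1) = 243−6 = 237; sign = (−1)^237 = -1.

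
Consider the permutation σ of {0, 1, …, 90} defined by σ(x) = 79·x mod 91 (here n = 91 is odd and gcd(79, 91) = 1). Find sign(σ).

Orbit of 53 under x↦79x: [53, 1, 79]… (length divides ord_91(79)).
39 cycles of lengths [3, 3, 3, 3, 3, 3, 3, 3, 3, 3, 3, 3, 3, 3, 3, 3, 3, 3, 3, 3, 3, 3, 3, 3, 3, 3, 1, 1, 1, 1, 1, 1, 1, 1, 1, 1, 1, 1, 1].
n − c = 91 − 39 = 52; sign = (−1)^52 = +1.
Zolotarev: (79|91) = +1, matching the cycle-count sign.

+1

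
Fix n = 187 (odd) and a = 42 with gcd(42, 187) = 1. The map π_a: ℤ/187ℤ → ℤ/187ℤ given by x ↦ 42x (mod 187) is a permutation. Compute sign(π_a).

Trace 42: π^k(42) = [42, 81, 36, 16, 111, 174, 15] for k=0..6.
Decompose π into cycles: lengths [40, 40, 40, 40, 8, 8, 5, 5, 1] (9 cycles, including the fixed point 0).
sign(π) = (−1)^{n − #cycles} = (−1)^{187−9} = (−1)^178 = +1.

+1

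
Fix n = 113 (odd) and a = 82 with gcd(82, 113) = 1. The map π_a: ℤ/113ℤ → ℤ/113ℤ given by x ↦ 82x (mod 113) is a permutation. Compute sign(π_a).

Trace 52: π^k(52) = [52, 83, 26, 98, 13, 49, 63] for k=0..6.
Cycle lengths of π_82 on ℤ/113ℤ: [56, 56, 1]; 3 cycles in total.
Σ(ℓ_i−1) = 113−3 = 110; sign = (−1)^110 = +1.

+1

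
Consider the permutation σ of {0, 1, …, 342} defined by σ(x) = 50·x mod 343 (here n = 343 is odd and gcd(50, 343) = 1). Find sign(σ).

+1

Trace 99: π^k(99) = [99, 148, 197, 246, 295, 1, 50] for k=0..6.
The orbit structure of x ↦ 50x mod 343: 91 orbits of sizes [7, 7, 7, 7, 7, 7, 7, 7, 7, 7, 7, 7, 7, 7, 7, 7, 7, 7, 7, 7, 7, 7, 7, 7, 7, 7, 7, 7, 7, 7, 7, 7, 7, 7, 7, 7, 7, 7, 7, 7, 7, 7, 1, 1, 1, 1, 1, 1, 1, 1, 1, 1, 1, 1, 1, 1, 1, 1, 1, 1, 1, 1, 1, 1, 1, 1, 1, 1, 1, 1, 1, 1, 1, 1, 1, 1, 1, 1, 1, 1, 1, 1, 1, 1, 1, 1, 1, 1, 1, 1, 1].
Σ(ℓ_i−1) = 343−91 = 252; sign = (−1)^252 = +1.
The Jacobi symbol (50|343) = +1 (Zolotarev) agrees.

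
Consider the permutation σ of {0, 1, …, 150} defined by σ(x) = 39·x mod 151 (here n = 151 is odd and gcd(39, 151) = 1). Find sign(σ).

Orbit of 11 under x↦39x: [11, 127, 121, 38, 123, 116, 145]… (length divides ord_151(39)).
π_39 has 3 disjoint cycles with lengths [75, 75, 1] on {0,…,150}.
sign(π) = (−1)^{n − #cycles} = (−1)^{151−3} = (−1)^148 = +1.

+1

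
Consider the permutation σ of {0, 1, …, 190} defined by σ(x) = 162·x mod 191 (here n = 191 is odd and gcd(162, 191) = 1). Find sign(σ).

+1

Start at x=39: 39 → 15 → 138 → 9 → 121 → 120 → 149 → … (one orbit).
3 cycles of lengths [95, 95, 1].
n − c = 191 − 3 = 188; sign = (−1)^188 = +1.
The Jacobi symbol (162|191) = +1 (Zolotarev) agrees.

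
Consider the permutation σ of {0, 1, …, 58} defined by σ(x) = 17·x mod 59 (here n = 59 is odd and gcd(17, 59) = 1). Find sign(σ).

Orbit of 27 under x↦17x: [27, 46, 15, 19, 28, 4, 9]… (length divides ord_59(17)).
Cycle type of π: 29×2 + 1; total 3 cycles.
3 cycles on 59: each ℓ→(−1)^(ℓ−1), product (−1)^56 = +1.
The Jacobi symbol (17|59) = +1 (Zolotarev) agrees.

+1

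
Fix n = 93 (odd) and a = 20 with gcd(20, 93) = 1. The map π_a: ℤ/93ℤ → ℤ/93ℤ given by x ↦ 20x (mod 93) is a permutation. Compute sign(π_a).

-1

Start at x=76: 76 → 32 → 82 → 59 → 64 → 71 → 25 → … (one orbit).
Cycle lengths of π_20 on ℤ/93ℤ: [30, 30, 15, 15, 2, 1]; 6 cycles in total.
Σ(ℓ_i−1) = 93−6 = 87; sign = (−1)^87 = -1.
(20|93)_J = -1 (Zolotarev's lemma cross-check).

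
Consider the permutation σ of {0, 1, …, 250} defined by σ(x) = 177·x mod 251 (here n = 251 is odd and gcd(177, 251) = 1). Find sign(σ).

-1

Orbit of 91 under x↦177x: [91, 43, 81, 30, 39, 126, 214]… (length divides ord_251(177)).
Cycle lengths of π_177 on ℤ/251ℤ: [250, 1]; 2 cycles in total.
n − c = 251 − 2 = 249; sign = (−1)^249 = -1.
Check: (177/251) = -1 by Zolotarev.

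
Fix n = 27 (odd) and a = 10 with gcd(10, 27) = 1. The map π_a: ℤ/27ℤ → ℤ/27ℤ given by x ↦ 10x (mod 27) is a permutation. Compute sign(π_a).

Start at x=1: 1 → 10 → 19 → 1 (one orbit).
Decompose π into cycles: lengths [3, 3, 3, 3, 3, 3, 1, 1, 1, 1, 1, 1, 1, 1, 1] (15 cycles, including the fixed point 0).
Σ(ℓ_i−1) = 27−15 = 12; sign = (−1)^12 = +1.
(10|27)_J = +1 (Zolotarev's lemma cross-check).

+1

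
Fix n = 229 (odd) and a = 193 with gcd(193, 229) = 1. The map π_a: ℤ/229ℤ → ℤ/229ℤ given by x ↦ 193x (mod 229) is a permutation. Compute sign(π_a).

Start at x=53: 53 → 153 → 217 → 203 → 20 → 196 → 43 → … (one orbit).
Decompose π into cycles: lengths [57, 57, 57, 57, 1] (5 cycles, including the fixed point 0).
5 cycles on 229: each ℓ→(−1)^(ℓ−1), product (−1)^224 = +1.

+1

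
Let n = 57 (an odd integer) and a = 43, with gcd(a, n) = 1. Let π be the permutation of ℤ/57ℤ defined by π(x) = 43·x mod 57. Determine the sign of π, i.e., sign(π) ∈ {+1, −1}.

Orbit of 16 under x↦43x: [16, 4, 1, 43, 25, 49, 55]… (length divides ord_57(43)).
Decompose π into cycles: lengths [9, 9, 9, 9, 9, 9, 1, 1, 1] (9 cycles, including the fixed point 0).
9 cycles on 57: each ℓ→(−1)^(ℓ−1), product (−1)^48 = +1.
Zolotarev: (43|57) = +1, matching the cycle-count sign.

+1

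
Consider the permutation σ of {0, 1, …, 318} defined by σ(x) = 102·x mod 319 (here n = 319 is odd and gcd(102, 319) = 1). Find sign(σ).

-1

Trace 108: π^k(108) = [108, 170, 114, 144, 14, 152, 192] for k=0..6.
6 cycles of lengths [140, 140, 28, 5, 5, 1].
319 − 6 = 313 transpositions; sign(π) = (−1)^313 = -1.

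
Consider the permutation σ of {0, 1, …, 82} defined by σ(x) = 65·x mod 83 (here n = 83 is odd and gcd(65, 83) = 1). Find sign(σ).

+1

Trace 44: π^k(44) = [44, 38, 63, 28, 77, 25, 48] for k=0..6.
The orbit structure of x ↦ 65x mod 83: 3 orbits of sizes [41, 41, 1].
n − c = 83 − 3 = 80; sign = (−1)^80 = +1.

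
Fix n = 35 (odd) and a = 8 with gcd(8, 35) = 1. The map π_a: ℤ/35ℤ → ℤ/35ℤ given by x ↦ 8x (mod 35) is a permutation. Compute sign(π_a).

Orbit of 29 under x↦8x: [29, 22, 1, 8]… (length divides ord_35(8)).
14 cycles of lengths [4, 4, 4, 4, 4, 4, 4, 1, 1, 1, 1, 1, 1, 1].
14 cycles on 35: each ℓ→(−1)^(ℓ−1), product (−1)^21 = -1.
Zolotarev: (8|35) = -1, matching the cycle-count sign.

-1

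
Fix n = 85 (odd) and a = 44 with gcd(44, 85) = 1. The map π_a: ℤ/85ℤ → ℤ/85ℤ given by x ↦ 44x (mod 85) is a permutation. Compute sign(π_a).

-1

Trace 39: π^k(39) = [39, 16, 24, 36, 54, 81, 79] for k=0..6.
8 cycles of lengths [16, 16, 16, 16, 16, 2, 2, 1].
n − c = 85 − 8 = 77; sign = (−1)^77 = -1.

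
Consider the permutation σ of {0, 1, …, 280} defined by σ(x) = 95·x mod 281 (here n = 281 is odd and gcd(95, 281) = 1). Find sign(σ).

Trace 272: π^k(272) = [272, 269, 265, 166, 34, 139, 279] for k=0..6.
π_95 has 2 disjoint cycles with lengths [280, 1] on {0,…,280}.
2 cycles on 281: each ℓ→(−1)^(ℓ−1), product (−1)^279 = -1.
The Jacobi symbol (95|281) = -1 (Zolotarev) agrees.

-1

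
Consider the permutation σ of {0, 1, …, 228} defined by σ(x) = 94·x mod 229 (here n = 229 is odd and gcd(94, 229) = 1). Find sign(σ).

Start at x=134: 134 → 1 → 94 → 134 (one orbit).
π_94 has 77 disjoint cycles with lengths [3, 3, 3, 3, 3, 3, 3, 3, 3, 3, 3, 3, 3, 3, 3, 3, 3, 3, 3, 3, 3, 3, 3, 3, 3, 3, 3, 3, 3, 3, 3, 3, 3, 3, 3, 3, 3, 3, 3, 3, 3, 3, 3, 3, 3, 3, 3, 3, 3, 3, 3, 3, 3, 3, 3, 3, 3, 3, 3, 3, 3, 3, 3, 3, 3, 3, 3, 3, 3, 3, 3, 3, 3, 3, 3, 3, 1] on {0,…,228}.
n − c = 229 − 77 = 152; sign = (−1)^152 = +1.

+1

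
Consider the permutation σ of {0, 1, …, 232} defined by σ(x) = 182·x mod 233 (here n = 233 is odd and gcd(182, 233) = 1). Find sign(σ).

+1

Start at x=8: 8 → 58 → 71 → 107 → 135 → 105 → 4 → … (one orbit).
Cycle type of π: 58×4 + 1; total 5 cycles.
n − c = 233 − 5 = 228; sign = (−1)^228 = +1.
Zolotarev: (182|233) = +1, matching the cycle-count sign.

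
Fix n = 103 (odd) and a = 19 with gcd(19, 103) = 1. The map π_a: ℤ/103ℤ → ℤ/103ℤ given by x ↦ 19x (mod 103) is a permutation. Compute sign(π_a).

+1

Trace 58: π^k(58) = [58, 72, 29, 36, 66, 18, 33] for k=0..6.
Decompose π into cycles: lengths [51, 51, 1] (3 cycles, including the fixed point 0).
n − c = 103 − 3 = 100; sign = (−1)^100 = +1.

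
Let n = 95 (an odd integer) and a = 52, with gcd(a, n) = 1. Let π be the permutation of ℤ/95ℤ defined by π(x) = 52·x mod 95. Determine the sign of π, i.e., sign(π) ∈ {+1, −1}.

Orbit of 54 under x↦52x: [54, 53, 1, 52, 44, 8, 36]… (length divides ord_95(52)).
The orbit structure of x ↦ 52x mod 95: 5 orbits of sizes [36, 36, 18, 4, 1].
n − c = 95 − 5 = 90; sign = (−1)^90 = +1.
Check: (52/95) = +1 by Zolotarev.

+1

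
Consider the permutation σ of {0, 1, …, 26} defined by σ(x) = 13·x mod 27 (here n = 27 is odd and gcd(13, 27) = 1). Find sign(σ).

+1

Orbit of 25 under x↦13x: [25, 1, 13, 7, 10, 22, 16]… (length divides ord_27(13)).
Decompose π into cycles: lengths [9, 9, 3, 3, 1, 1, 1] (7 cycles, including the fixed point 0).
n − c = 27 − 7 = 20; sign = (−1)^20 = +1.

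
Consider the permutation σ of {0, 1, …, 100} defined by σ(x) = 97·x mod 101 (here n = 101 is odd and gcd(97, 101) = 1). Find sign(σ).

+1

Trace 81: π^k(81) = [81, 80, 84, 68, 31, 78, 92] for k=0..6.
The orbit structure of x ↦ 97x mod 101: 5 orbits of sizes [25, 25, 25, 25, 1].
Σ(ℓ_i−1) = 101−5 = 96; sign = (−1)^96 = +1.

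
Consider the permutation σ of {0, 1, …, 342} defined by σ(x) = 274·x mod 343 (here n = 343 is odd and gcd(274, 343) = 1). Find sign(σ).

+1

Trace 113: π^k(113) = [113, 92, 169, 1, 274, 302, 85] for k=0..6.
Cycle type of π: 49×6 + 7×6 + 1×7; total 19 cycles.
343 − 19 = 324 transpositions; sign(π) = (−1)^324 = +1.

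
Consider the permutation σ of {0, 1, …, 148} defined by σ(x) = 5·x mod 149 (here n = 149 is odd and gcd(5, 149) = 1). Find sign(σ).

+1

Start at x=140: 140 → 104 → 73 → 67 → 37 → 36 → 31 → … (one orbit).
Decompose π into cycles: lengths [37, 37, 37, 37, 1] (5 cycles, including the fixed point 0).
Σ(ℓ_i−1) = 149−5 = 144; sign = (−1)^144 = +1.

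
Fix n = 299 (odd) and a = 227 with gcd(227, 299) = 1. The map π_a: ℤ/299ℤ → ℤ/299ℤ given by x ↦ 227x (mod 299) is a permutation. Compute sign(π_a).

+1

Start at x=81: 81 → 148 → 108 → 297 → 144 → 97 → 192 → … (one orbit).
The orbit structure of x ↦ 227x mod 299: 5 orbits of sizes [132, 132, 22, 12, 1].
299 − 5 = 294 transpositions; sign(π) = (−1)^294 = +1.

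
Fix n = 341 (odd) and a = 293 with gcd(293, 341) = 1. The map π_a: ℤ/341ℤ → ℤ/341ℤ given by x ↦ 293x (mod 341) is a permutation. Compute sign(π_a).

Start at x=233: 233 → 69 → 98 → 70 → 50 → 328 → 283 → … (one orbit).
The orbit structure of x ↦ 293x mod 341: 14 orbits of sizes [30, 30, 30, 30, 30, 30, 30, 30, 30, 30, 15, 15, 10, 1].
14 cycles on 341: each ℓ→(−1)^(ℓ−1), product (−1)^327 = -1.
The Jacobi symbol (293|341) = -1 (Zolotarev) agrees.

-1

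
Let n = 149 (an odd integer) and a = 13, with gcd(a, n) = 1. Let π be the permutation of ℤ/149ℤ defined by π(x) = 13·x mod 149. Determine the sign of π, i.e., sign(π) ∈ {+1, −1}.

Orbit of 87 under x↦13x: [87, 88, 101, 121, 83, 36, 21]… (length divides ord_149(13)).
The orbit structure of x ↦ 13x mod 149: 2 orbits of sizes [148, 1].
sign(π) = (−1)^{n − #cycles} = (−1)^{149−2} = (−1)^147 = -1.
Check: (13/149) = -1 by Zolotarev.

-1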